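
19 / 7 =2.71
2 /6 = 0.33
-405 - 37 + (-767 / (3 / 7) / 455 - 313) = -11384 / 15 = -758.93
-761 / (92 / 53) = -40333 / 92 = -438.40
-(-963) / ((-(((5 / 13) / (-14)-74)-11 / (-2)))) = 87633 / 6236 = 14.05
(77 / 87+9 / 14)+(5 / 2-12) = -4855 / 609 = -7.97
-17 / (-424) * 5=85 / 424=0.20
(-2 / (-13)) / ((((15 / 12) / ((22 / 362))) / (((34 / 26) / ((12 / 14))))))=5236 / 458835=0.01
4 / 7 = 0.57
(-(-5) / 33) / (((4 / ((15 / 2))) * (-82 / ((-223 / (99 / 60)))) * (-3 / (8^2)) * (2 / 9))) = -223000 / 4961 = -44.95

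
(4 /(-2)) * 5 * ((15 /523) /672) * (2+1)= -75 /58576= -0.00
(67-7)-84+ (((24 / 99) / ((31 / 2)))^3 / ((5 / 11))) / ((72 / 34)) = -105113355352 / 4379723865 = -24.00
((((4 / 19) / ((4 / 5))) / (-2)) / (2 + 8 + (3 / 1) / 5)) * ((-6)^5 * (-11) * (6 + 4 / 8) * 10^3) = -6949800000 / 1007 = -6901489.57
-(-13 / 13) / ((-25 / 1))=-1 / 25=-0.04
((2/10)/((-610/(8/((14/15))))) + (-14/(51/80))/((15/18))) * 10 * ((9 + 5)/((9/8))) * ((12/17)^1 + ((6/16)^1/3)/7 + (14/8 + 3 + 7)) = -45437645000/1110627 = -40911.71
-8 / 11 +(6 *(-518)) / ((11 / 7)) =-1978.55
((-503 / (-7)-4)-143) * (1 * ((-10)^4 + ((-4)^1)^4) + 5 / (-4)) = -10787997 / 14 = -770571.21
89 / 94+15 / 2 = 397 / 47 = 8.45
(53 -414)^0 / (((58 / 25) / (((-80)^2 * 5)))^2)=160000000000 / 841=190249702.73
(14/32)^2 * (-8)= -49/32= -1.53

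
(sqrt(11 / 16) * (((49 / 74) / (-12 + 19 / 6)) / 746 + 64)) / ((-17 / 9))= -842632533 * sqrt(11) / 99477608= -28.09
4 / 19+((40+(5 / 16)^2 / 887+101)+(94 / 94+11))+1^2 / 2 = 663164251 / 4314368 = 153.71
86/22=43/11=3.91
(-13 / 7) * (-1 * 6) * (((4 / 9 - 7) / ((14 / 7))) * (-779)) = 597493 / 21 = 28452.05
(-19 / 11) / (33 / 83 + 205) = -1577 / 187528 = -0.01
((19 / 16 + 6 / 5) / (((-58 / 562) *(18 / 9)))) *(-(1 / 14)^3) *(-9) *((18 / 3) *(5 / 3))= -483039 / 1273216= -0.38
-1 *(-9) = 9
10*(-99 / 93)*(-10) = 3300 / 31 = 106.45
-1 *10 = -10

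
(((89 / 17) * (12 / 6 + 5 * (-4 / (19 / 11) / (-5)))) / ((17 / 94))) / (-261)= -686012 / 1433151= -0.48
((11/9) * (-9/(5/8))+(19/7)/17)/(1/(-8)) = 83016/595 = 139.52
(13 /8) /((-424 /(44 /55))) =-13 /4240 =-0.00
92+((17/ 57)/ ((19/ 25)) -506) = -447937/ 1083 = -413.61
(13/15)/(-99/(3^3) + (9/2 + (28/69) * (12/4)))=598/1415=0.42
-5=-5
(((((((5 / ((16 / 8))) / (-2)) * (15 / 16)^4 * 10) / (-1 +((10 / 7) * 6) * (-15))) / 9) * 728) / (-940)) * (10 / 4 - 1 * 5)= 89578125 / 5587468288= 0.02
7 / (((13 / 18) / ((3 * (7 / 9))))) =294 / 13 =22.62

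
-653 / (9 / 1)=-653 / 9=-72.56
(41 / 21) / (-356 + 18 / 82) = -1681 / 306327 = -0.01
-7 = -7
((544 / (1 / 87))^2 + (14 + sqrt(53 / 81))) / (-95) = -2239939598 / 95 - sqrt(53) / 855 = -23578311.57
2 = 2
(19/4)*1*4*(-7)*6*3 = -2394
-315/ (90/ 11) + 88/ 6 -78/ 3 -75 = -749/ 6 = -124.83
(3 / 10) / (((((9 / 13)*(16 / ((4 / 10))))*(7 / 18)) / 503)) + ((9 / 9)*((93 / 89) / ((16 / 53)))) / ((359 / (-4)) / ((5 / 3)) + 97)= 1515348669 / 107529800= 14.09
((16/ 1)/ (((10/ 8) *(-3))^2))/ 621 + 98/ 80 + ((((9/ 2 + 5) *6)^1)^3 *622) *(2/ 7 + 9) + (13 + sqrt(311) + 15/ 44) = sqrt(311) + 92062996148296231/ 86070600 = 1069621887.92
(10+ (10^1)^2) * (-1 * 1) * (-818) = 89980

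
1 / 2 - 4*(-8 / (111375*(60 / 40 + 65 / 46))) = 7463597 / 14924250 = 0.50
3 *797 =2391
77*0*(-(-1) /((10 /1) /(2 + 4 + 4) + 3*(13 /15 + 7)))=0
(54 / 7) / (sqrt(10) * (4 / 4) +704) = 0.01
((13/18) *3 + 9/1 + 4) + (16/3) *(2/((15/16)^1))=26.54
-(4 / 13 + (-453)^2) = -2667721 / 13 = -205209.31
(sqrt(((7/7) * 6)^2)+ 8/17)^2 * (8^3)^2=3171942400/289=10975579.24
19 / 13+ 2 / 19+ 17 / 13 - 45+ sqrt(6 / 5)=-10405 / 247+ sqrt(30) / 5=-41.03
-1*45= -45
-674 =-674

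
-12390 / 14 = -885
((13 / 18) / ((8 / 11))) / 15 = 143 / 2160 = 0.07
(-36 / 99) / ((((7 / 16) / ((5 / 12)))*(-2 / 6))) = 80 / 77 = 1.04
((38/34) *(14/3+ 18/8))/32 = 1577/6528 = 0.24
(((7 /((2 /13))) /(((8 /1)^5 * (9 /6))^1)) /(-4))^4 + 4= 95627921278110384152305 /23906980319527578894336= 4.00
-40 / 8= -5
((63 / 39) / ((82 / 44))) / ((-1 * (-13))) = 462 / 6929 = 0.07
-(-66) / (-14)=-33 / 7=-4.71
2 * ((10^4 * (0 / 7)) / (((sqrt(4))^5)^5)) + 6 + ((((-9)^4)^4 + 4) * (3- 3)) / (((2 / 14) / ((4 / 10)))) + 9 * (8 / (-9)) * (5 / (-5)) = 14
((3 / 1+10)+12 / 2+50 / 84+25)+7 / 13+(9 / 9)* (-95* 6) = -286577 / 546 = -524.87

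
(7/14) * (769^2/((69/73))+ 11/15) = 35974503/115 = 312821.77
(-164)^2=26896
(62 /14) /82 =0.05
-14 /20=-7 /10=-0.70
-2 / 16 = -1 / 8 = -0.12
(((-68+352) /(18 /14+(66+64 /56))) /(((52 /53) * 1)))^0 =1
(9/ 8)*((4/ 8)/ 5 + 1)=1.24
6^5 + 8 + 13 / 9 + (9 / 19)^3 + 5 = 480918487 / 61731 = 7790.55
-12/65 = -0.18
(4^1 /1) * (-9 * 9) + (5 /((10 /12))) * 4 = -300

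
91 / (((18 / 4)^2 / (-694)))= -252616 / 81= -3118.72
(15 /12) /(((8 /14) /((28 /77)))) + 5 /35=289 /308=0.94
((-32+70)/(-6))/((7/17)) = -323/21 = -15.38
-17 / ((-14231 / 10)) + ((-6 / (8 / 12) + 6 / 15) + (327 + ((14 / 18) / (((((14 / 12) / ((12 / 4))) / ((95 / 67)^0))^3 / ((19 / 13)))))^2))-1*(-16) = 707.99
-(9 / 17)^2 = -81 / 289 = -0.28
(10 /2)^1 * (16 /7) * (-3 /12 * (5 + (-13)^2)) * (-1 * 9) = 31320 /7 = 4474.29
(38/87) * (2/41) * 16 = 0.34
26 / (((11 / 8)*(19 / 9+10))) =1872 / 1199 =1.56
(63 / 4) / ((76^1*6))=21 / 608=0.03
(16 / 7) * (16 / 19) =256 / 133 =1.92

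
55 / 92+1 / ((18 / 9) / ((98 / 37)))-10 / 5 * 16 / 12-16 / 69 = -9971 / 10212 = -0.98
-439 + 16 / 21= -9203 / 21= -438.24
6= 6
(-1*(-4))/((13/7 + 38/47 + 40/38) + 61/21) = 37506/62101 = 0.60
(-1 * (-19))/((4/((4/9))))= 19/9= 2.11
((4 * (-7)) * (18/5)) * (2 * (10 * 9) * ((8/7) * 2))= -41472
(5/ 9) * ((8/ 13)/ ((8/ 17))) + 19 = 19.73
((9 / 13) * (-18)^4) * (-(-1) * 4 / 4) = 944784 / 13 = 72675.69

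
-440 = -440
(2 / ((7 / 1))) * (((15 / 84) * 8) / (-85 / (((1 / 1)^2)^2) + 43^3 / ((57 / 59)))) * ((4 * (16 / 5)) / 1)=3648 / 57404333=0.00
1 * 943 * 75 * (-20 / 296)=-353625 / 74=-4778.72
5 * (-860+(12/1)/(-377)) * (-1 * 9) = 38701.43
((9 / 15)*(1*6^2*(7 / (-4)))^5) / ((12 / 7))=-6947055801 / 20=-347352790.05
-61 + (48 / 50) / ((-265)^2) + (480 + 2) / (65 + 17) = -3967711516 / 71980625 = -55.12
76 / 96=19 / 24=0.79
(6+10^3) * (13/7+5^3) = 893328/7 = 127618.29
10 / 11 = 0.91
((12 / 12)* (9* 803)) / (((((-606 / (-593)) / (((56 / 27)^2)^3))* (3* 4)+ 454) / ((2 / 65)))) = 33043110201851904 / 67485335879806325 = 0.49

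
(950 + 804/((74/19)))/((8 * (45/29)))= 310213/3330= 93.16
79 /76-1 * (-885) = 67339 /76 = 886.04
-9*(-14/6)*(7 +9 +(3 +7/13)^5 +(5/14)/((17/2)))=75655177443/6311981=11985.96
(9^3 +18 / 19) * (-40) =-554760 / 19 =-29197.89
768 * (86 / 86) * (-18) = -13824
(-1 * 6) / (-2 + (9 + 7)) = -3 / 7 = -0.43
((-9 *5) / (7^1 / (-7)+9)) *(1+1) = -45 / 4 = -11.25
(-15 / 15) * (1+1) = -2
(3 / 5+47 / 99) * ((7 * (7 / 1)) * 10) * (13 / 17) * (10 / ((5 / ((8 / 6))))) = 5422144 / 5049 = 1073.90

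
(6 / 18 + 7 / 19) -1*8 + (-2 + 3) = -359 / 57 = -6.30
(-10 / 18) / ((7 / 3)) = -5 / 21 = -0.24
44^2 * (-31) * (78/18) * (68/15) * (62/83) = -3289356928/3735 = -880684.59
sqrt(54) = 3 * sqrt(6) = 7.35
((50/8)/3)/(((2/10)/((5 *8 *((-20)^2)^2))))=200000000/3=66666666.67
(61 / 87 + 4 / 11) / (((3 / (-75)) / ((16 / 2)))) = -203800 / 957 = -212.96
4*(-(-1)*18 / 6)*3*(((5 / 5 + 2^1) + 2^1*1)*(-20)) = -3600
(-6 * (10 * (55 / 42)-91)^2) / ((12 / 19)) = -25426712 / 441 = -57656.94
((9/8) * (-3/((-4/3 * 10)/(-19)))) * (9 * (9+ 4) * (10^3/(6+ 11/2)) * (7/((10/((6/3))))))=-6302205/92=-68502.23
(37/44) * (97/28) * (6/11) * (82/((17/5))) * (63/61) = 19865115/501908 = 39.58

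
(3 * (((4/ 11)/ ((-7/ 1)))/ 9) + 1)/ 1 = 227/ 231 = 0.98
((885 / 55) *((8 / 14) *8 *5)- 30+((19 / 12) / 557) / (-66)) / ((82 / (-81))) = -9387944163 / 28135184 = -333.67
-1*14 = -14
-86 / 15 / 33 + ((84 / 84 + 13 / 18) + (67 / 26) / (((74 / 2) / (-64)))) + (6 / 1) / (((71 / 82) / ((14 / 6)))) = 149439281 / 11269830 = 13.26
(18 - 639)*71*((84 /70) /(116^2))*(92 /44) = -3042279 /370040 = -8.22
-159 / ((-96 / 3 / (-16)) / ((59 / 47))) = -9381 / 94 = -99.80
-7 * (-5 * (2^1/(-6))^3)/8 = -35/216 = -0.16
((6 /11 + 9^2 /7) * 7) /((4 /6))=2799 /22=127.23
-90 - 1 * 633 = -723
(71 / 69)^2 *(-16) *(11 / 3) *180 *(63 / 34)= -186315360 / 8993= -20717.82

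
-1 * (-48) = 48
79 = 79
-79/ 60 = -1.32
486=486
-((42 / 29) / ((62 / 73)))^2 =-2.91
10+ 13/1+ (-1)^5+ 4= 26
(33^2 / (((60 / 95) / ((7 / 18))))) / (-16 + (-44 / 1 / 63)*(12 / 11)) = -10241 / 256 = -40.00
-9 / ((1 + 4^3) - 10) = -9 / 55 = -0.16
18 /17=1.06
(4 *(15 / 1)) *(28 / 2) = 840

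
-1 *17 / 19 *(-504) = 8568 / 19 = 450.95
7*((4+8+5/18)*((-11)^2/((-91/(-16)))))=16456/9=1828.44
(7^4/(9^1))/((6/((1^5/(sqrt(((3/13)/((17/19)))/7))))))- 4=-4+ 2401 * sqrt(88179)/3078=227.64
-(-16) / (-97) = -16 / 97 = -0.16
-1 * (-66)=66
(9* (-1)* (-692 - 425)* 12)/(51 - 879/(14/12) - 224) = -130.22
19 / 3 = 6.33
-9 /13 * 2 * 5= -90 /13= -6.92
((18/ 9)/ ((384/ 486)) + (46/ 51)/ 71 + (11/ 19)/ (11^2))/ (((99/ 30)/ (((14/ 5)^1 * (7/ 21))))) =432064003/ 599376888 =0.72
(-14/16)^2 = 49/64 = 0.77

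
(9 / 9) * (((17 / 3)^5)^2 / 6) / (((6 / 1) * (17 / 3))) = 118587876497 / 708588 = 167358.01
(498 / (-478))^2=62001 / 57121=1.09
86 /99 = 0.87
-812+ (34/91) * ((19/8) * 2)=-147461/182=-810.23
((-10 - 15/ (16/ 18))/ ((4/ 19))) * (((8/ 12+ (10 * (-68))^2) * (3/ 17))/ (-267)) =2833360085/ 72624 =39014.10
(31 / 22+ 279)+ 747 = 22603 / 22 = 1027.41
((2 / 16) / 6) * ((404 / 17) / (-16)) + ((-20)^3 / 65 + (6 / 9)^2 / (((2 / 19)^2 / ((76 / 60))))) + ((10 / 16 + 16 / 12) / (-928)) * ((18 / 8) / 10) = -128114386339 / 1771960320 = -72.30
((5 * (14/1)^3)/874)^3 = 322828856000/83453453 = 3868.37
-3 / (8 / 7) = -21 / 8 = -2.62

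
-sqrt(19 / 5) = -sqrt(95) / 5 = -1.95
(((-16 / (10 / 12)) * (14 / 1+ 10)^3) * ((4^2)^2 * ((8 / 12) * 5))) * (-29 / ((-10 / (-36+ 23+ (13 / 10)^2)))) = 928590594048 / 125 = 7428724752.38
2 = 2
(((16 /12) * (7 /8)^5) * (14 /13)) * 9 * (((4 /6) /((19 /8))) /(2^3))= 117649 /505856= 0.23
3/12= 1/4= 0.25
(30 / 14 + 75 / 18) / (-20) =-53 / 168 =-0.32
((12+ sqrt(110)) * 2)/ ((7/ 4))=8 * sqrt(110)/ 7+ 96/ 7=25.70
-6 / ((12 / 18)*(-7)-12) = 9 / 25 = 0.36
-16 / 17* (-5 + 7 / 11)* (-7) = -5376 / 187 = -28.75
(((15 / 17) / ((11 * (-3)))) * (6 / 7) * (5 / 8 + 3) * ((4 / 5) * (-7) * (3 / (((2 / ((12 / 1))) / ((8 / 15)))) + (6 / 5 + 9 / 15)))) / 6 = 1653 / 1870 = 0.88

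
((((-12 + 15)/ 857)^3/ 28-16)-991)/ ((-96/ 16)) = 167.83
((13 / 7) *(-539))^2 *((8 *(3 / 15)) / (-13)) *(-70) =8632624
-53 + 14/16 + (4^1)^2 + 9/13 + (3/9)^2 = -33061/936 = -35.32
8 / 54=4 / 27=0.15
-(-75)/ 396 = 25/ 132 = 0.19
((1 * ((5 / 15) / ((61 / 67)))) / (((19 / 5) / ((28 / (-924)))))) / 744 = -335 / 85367304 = -0.00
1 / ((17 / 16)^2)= 256 / 289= 0.89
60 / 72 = 5 / 6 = 0.83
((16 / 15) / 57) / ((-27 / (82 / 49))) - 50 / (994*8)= -4785091 / 642501720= -0.01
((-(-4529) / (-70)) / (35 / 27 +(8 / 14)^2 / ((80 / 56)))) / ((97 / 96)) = -5869584 / 139777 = -41.99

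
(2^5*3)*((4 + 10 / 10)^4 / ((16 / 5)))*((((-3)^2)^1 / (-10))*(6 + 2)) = -135000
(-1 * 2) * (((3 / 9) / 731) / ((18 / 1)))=-1 / 19737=-0.00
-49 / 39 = -1.26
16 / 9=1.78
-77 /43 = -1.79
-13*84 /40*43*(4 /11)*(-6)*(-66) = -845208 /5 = -169041.60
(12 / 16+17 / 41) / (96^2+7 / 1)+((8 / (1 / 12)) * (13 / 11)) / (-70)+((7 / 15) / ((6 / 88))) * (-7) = -259599045401 / 5241061980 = -49.53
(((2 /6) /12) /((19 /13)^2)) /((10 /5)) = 169 /25992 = 0.01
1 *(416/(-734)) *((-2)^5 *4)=26624/367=72.54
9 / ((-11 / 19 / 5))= -855 / 11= -77.73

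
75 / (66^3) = 25 / 95832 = 0.00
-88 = -88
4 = 4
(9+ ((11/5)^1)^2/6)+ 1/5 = 1501/150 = 10.01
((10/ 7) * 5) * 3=150/ 7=21.43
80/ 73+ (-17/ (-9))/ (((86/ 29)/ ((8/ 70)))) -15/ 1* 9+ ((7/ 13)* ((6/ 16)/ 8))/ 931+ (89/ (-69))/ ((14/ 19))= -48742527605693/ 359506405440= -135.58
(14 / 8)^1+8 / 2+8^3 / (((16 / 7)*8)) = 135 / 4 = 33.75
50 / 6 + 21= 88 / 3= 29.33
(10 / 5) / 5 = 2 / 5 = 0.40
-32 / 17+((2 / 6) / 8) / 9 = -6895 / 3672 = -1.88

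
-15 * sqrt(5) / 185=-3 * sqrt(5) / 37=-0.18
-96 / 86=-48 / 43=-1.12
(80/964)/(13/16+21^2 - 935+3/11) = -3520/20907473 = -0.00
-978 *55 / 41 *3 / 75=-10758 / 205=-52.48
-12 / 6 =-2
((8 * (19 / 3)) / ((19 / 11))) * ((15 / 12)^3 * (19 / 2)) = 26125 / 48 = 544.27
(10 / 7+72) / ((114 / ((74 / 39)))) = 19018 / 15561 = 1.22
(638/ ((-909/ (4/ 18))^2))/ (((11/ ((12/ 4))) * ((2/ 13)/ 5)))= 7540/ 22309587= 0.00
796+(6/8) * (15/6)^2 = 12811/16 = 800.69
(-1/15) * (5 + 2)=-7/15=-0.47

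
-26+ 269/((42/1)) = -823/42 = -19.60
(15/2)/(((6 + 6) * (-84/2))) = -5/336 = -0.01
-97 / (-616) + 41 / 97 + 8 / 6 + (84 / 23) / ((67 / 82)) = 1763282951 / 276233496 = 6.38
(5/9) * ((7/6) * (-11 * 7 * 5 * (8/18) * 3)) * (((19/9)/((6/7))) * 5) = -8960875/2187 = -4097.34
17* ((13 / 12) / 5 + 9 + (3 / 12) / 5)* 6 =4726 / 5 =945.20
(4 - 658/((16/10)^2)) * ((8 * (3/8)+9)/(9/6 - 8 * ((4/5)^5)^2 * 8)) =237216796875/419683412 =565.23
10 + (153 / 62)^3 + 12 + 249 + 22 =73411681 / 238328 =308.03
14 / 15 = 0.93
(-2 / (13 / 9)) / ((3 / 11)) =-66 / 13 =-5.08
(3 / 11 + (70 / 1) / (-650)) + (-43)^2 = 1322153 / 715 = 1849.17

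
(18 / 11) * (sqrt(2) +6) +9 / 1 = 18 * sqrt(2) / 11 +207 / 11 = 21.13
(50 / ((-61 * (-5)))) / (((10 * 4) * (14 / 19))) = 0.01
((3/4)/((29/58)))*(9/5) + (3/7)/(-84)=2641/980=2.69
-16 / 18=-8 / 9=-0.89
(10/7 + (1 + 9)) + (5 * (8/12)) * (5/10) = 13.10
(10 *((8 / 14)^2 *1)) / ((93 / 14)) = 320 / 651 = 0.49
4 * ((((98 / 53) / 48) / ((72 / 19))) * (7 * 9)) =6517 / 2544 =2.56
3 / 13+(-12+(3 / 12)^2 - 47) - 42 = -20947 / 208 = -100.71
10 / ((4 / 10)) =25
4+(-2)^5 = -28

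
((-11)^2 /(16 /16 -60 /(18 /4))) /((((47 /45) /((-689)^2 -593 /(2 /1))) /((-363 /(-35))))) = -1125259954929 /24346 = -46219500.33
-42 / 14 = -3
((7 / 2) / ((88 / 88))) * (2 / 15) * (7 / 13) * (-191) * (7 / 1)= -65513 / 195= -335.96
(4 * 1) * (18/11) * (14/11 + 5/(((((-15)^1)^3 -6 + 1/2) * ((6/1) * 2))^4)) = 37912007443342574359/4550945337940924098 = 8.33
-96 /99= -32 /33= -0.97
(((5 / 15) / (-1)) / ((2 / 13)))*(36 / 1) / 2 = -39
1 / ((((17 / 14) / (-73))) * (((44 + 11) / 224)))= -228928 / 935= -244.84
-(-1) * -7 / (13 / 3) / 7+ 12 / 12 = 10 / 13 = 0.77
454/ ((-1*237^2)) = -454/ 56169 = -0.01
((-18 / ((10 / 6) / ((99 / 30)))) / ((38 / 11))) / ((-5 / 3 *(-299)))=-29403 / 1420250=-0.02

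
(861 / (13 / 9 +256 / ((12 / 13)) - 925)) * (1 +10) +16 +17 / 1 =106689 / 5816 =18.34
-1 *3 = -3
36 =36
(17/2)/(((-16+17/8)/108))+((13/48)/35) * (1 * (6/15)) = -10281119/155400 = -66.16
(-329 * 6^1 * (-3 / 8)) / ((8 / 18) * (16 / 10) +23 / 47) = 6262515 / 10156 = 616.63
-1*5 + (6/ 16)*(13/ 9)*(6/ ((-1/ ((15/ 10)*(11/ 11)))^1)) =-79/ 8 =-9.88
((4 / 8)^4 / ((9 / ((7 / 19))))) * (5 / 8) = 35 / 21888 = 0.00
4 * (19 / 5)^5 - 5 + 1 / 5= 3164.61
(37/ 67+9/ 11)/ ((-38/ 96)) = -48480/ 14003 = -3.46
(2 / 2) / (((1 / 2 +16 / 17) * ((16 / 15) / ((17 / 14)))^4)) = 71880260625 / 61681958912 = 1.17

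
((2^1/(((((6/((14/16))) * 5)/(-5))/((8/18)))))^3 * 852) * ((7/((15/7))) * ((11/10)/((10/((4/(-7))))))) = 1875181/4920750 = 0.38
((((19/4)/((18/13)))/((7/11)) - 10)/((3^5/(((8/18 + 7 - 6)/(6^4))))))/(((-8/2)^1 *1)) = 30199/5714053632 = 0.00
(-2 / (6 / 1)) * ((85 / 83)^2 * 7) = -50575 / 20667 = -2.45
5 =5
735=735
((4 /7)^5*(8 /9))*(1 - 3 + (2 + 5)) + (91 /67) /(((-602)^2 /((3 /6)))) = 40594262357 /149911313832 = 0.27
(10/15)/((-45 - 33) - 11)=-2/267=-0.01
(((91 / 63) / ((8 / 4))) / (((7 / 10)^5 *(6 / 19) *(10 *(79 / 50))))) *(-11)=-339625000 / 35849331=-9.47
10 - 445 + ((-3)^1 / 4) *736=-987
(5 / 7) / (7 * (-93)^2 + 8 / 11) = 55 / 4661867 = 0.00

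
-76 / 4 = -19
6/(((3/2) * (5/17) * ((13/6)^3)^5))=31972578951168/255929465070453785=0.00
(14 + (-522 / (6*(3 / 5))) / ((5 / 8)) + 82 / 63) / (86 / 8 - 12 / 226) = -6170704 / 304605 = -20.26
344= 344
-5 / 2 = -2.50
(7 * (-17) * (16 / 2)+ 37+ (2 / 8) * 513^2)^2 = 67344921081 / 16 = 4209057567.56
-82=-82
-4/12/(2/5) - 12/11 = -127/66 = -1.92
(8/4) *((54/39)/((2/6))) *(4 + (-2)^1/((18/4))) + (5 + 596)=8197/13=630.54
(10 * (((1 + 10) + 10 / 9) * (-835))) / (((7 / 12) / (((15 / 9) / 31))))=-18203000 / 1953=-9320.53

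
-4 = -4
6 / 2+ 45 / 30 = 9 / 2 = 4.50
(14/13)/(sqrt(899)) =14 * sqrt(899)/11687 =0.04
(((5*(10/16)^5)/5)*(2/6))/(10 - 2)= 3125/786432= 0.00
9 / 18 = 1 / 2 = 0.50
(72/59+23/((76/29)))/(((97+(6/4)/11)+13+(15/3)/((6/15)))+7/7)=98615/1219648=0.08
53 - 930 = -877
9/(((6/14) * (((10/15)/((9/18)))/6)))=189/2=94.50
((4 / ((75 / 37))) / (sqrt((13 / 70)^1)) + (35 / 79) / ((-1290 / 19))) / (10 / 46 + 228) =0.02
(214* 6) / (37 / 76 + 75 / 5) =82.91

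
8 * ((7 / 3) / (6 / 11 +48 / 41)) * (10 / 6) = 63140 / 3483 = 18.13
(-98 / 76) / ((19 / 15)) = -735 / 722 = -1.02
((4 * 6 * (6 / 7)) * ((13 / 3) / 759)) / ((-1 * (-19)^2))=-208 / 639331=-0.00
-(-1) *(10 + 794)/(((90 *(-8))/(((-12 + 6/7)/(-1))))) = -871/70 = -12.44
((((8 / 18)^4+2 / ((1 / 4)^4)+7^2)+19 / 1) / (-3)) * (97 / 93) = -369146692 / 1830519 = -201.66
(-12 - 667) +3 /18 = -4073 /6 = -678.83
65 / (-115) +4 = 79 / 23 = 3.43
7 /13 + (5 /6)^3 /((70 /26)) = 14809 /19656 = 0.75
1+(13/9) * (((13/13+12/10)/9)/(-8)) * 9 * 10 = -107/36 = -2.97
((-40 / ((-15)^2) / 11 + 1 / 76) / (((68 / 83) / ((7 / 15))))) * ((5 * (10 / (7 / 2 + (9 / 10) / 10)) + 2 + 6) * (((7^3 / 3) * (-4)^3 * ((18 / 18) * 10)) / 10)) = 236359203584 / 860980725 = 274.52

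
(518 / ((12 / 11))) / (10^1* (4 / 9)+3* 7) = 8547 / 458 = 18.66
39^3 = 59319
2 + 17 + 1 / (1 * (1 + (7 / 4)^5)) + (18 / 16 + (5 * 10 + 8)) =11152567 / 142648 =78.18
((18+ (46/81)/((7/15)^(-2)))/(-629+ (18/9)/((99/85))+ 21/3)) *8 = -908336/3885975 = -0.23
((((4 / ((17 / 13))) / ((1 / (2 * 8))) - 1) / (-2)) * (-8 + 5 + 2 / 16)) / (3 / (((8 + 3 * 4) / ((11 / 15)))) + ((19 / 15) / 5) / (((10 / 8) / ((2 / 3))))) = 21088125 / 75004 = 281.16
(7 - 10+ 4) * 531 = 531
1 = 1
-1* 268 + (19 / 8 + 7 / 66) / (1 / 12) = -5241 / 22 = -238.23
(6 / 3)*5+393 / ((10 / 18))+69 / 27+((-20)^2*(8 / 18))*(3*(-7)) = -135602 / 45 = -3013.38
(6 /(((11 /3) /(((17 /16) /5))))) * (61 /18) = 1037 /880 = 1.18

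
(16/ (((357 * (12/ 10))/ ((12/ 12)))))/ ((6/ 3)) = 20/ 1071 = 0.02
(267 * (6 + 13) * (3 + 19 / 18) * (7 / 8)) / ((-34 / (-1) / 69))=19874323 / 544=36533.68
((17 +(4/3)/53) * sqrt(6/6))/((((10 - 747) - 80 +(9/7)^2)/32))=-265286/397023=-0.67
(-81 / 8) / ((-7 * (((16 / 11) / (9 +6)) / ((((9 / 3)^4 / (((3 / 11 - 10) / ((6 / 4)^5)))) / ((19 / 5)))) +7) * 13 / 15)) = 217027218375 / 909506182312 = 0.24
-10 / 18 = -5 / 9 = -0.56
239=239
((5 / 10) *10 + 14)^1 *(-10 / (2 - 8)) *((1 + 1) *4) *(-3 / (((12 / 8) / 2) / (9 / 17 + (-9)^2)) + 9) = -1365720 / 17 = -80336.47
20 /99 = 0.20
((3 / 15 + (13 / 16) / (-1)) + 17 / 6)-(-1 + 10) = -1627 / 240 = -6.78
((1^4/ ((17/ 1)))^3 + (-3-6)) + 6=-14738/ 4913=-3.00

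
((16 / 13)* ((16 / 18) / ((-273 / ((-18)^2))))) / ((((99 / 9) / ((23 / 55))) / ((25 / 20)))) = -8832 / 143143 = -0.06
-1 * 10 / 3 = -3.33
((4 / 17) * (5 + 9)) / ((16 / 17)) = 3.50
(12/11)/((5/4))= 48/55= 0.87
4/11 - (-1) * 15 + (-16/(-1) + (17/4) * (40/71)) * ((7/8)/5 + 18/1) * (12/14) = 16506053/54670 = 301.92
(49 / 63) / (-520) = -7 / 4680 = -0.00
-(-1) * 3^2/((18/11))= 11/2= 5.50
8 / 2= 4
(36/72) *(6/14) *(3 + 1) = 6/7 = 0.86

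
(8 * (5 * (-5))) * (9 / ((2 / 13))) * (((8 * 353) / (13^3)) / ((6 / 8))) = -3388800 / 169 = -20052.07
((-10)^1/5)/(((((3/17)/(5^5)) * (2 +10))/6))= -53125/3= -17708.33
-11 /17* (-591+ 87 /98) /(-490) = -636141 /816340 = -0.78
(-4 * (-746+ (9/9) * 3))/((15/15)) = 2972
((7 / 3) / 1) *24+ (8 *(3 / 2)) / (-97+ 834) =41284 / 737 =56.02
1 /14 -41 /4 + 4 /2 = -8.18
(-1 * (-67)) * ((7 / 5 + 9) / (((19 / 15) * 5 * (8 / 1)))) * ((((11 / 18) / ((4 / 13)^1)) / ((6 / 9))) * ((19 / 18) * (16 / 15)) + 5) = 5894057 / 51300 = 114.89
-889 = -889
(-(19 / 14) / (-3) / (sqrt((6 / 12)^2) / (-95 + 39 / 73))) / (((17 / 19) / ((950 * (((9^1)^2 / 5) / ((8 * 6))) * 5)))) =-1330303050 / 8687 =-153137.22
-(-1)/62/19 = 1/1178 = 0.00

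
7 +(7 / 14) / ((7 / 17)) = 115 / 14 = 8.21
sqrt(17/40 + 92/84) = sqrt(268170)/420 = 1.23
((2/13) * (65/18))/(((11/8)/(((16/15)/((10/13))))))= 832/1485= 0.56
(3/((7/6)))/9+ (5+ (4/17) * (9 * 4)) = 1637/119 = 13.76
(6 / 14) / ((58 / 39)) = 117 / 406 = 0.29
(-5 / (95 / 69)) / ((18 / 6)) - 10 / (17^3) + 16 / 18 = -271925 / 840123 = -0.32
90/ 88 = 45/ 44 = 1.02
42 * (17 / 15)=238 / 5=47.60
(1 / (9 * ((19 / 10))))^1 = 10 / 171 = 0.06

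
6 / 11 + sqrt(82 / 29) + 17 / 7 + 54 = sqrt(2378) / 29 + 4387 / 77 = 58.66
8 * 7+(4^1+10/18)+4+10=671/9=74.56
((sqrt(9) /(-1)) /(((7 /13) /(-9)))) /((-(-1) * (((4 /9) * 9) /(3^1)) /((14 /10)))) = 1053 /20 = 52.65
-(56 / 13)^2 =-3136 / 169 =-18.56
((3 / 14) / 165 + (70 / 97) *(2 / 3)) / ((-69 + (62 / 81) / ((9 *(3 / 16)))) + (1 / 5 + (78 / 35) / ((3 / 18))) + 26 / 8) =-157596678 / 16898244385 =-0.01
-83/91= -0.91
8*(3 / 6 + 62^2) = 30756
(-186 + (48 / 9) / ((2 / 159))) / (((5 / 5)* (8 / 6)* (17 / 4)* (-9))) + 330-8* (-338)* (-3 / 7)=-17504 / 21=-833.52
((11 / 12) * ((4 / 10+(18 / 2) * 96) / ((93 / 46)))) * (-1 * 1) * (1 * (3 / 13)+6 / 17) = -23509519 / 102765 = -228.77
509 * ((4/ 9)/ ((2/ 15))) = 5090/ 3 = 1696.67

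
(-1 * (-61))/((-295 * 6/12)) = -0.41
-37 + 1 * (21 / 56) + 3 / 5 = -36.02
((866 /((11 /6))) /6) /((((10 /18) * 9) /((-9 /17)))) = -7794 /935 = -8.34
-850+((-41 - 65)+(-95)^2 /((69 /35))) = 249911 /69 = 3621.90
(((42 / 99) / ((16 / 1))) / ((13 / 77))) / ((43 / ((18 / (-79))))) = -147 / 176644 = -0.00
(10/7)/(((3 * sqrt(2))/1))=5 * sqrt(2)/21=0.34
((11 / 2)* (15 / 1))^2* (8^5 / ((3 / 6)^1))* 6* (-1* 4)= -10705305600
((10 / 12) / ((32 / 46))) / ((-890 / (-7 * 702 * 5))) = 94185 / 2848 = 33.07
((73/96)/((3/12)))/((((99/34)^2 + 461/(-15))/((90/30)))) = -316455/771802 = -0.41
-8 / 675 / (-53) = 8 / 35775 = 0.00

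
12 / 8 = 3 / 2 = 1.50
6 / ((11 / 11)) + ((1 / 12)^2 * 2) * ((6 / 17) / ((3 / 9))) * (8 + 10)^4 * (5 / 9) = 863.65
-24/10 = -12/5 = -2.40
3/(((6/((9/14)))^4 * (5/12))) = 729/768320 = 0.00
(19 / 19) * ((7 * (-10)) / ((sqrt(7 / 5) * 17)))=-10 * sqrt(35) / 17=-3.48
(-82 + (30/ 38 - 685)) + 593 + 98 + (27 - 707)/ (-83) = -105687/ 1577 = -67.02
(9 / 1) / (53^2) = 9 / 2809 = 0.00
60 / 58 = 30 / 29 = 1.03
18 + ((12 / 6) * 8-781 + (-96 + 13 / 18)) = -15161 / 18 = -842.28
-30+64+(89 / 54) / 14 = 25793 / 756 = 34.12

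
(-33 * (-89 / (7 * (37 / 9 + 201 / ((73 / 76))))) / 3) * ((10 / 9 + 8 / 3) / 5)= 2429878 / 4906475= 0.50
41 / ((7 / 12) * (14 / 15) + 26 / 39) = 3690 / 109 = 33.85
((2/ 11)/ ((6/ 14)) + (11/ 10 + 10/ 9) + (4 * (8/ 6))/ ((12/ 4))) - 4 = 409/ 990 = 0.41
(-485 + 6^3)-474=-743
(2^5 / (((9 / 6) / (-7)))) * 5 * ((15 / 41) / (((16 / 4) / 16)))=-44800 / 41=-1092.68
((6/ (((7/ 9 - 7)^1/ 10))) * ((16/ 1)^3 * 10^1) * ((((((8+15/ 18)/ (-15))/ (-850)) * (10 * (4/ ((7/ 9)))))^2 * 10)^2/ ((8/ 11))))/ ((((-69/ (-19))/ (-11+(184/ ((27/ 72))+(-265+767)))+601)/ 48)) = -20624812075400822784/ 2950407125664338375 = -6.99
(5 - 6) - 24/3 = -9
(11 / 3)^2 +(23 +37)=661 / 9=73.44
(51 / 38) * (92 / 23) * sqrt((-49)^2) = 4998 / 19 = 263.05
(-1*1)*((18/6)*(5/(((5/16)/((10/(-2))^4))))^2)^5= -2430000000000000000000000000000000000000000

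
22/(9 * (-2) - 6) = -11/12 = -0.92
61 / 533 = 0.11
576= 576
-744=-744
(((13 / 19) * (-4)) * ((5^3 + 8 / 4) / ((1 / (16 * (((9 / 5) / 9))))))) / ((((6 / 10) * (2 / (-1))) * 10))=26416 / 285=92.69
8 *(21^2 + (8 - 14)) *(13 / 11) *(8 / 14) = 180960 / 77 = 2350.13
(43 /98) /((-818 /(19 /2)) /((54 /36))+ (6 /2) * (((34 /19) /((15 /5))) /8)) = -4902 /638813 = -0.01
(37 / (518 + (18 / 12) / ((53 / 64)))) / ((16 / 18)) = 17649 / 220400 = 0.08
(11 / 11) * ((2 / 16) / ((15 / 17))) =17 / 120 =0.14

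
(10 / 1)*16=160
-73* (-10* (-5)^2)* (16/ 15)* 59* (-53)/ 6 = -91308400/ 9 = -10145377.78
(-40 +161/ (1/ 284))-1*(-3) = 45687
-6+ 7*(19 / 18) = 25 / 18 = 1.39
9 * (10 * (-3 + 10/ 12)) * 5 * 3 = -2925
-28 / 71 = -0.39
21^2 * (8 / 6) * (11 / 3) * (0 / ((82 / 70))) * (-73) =0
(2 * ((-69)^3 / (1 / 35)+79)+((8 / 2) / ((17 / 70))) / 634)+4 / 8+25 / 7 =-1734916071379 / 75446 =-22995467.90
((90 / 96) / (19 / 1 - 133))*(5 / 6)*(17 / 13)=-425 / 47424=-0.01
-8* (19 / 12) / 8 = -19 / 12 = -1.58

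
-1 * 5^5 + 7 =-3118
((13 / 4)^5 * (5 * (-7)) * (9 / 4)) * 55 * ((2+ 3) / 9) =-3573695125 / 4096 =-872484.16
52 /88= 13 /22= 0.59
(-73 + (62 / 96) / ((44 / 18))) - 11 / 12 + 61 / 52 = -72.48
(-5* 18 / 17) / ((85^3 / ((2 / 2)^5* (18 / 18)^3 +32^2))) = -738 / 83521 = -0.01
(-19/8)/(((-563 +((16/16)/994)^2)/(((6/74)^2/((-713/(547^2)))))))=-12638151015651/1085935764451798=-0.01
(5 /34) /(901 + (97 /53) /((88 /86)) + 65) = 5830 /38367011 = 0.00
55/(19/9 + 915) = 495/8254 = 0.06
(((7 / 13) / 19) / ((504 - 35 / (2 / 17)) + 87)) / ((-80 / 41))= -287 / 5799560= -0.00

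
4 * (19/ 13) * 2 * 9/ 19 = 72/ 13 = 5.54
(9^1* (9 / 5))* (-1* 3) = -243 / 5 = -48.60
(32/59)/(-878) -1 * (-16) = 414400/25901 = 16.00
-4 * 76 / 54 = -152 / 27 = -5.63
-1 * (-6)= 6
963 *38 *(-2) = -73188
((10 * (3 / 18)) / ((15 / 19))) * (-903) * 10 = -57190 / 3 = -19063.33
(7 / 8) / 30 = 0.03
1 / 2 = 0.50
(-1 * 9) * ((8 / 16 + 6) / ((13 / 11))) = -99 / 2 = -49.50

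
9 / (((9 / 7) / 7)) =49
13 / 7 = 1.86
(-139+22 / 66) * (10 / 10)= -416 / 3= -138.67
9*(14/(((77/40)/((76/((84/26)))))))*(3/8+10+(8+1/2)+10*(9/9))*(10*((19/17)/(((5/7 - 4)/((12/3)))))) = -604928.90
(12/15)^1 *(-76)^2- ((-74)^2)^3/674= -410508439392/1685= -243625186.58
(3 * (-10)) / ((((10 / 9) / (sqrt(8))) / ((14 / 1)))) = -756 * sqrt(2) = -1069.15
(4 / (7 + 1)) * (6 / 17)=3 / 17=0.18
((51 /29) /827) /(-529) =-51 /12687007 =-0.00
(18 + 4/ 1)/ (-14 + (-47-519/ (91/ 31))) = -1001/ 10820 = -0.09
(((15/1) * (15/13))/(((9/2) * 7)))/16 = 25/728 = 0.03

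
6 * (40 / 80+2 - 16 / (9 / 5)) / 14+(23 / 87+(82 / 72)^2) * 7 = 2155205 / 263088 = 8.19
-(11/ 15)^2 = -121/ 225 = -0.54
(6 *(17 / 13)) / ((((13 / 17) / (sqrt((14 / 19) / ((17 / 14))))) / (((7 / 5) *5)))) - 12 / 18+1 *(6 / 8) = 1 / 12+9996 *sqrt(323) / 3211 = 56.03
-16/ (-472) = 2/ 59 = 0.03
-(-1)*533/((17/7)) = 3731/17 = 219.47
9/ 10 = 0.90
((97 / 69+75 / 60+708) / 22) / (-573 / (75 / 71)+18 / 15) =-445775 / 7469112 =-0.06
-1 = -1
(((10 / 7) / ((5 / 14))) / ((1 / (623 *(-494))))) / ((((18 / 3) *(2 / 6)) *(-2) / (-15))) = -4616430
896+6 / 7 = 6278 / 7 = 896.86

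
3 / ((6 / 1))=1 / 2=0.50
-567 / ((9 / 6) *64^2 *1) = -189 / 2048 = -0.09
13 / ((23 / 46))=26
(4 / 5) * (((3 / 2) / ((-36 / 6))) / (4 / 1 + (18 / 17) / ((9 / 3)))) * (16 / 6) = -68 / 555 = -0.12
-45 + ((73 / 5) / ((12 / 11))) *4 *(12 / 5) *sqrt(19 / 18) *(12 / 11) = 99.00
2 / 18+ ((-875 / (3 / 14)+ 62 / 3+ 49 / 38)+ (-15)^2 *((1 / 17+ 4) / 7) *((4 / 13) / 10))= -2146586471 / 529074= -4057.25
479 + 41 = 520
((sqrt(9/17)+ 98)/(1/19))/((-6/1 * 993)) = -931/2979 - 19 * sqrt(17)/33762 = -0.31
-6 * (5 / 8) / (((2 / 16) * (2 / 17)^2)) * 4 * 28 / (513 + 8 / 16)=-485520 / 1027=-472.76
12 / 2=6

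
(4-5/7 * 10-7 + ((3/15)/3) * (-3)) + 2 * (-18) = -1622/35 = -46.34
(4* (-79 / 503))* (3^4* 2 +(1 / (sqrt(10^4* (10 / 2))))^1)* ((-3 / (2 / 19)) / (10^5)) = 4503* sqrt(5) / 12575000000 +364743 / 12575000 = 0.03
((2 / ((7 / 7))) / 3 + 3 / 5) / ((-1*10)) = -19 / 150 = -0.13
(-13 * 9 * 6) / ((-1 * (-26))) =-27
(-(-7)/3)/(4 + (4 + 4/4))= 0.26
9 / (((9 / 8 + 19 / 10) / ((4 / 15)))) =96 / 121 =0.79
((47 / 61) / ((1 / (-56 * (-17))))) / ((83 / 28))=247.45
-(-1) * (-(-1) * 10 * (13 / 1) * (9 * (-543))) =-635310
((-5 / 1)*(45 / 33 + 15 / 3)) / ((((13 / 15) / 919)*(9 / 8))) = -12866000 / 429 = -29990.68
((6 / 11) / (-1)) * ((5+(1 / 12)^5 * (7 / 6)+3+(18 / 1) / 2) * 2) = -25380871 / 1368576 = -18.55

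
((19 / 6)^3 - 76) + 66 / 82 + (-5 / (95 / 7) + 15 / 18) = -7231243 / 168264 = -42.98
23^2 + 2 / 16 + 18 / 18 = 4241 / 8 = 530.12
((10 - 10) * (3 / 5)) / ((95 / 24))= 0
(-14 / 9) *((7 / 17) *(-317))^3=152967772426 / 44217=3459478.76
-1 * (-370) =370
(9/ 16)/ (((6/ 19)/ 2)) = 57/ 16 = 3.56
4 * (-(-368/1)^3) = 199344128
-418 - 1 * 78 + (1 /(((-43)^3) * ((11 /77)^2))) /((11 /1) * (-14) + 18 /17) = -102532226367 /206718200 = -496.00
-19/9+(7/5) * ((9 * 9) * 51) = 260158/45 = 5781.29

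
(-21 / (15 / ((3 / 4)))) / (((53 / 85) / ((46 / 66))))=-2737 / 2332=-1.17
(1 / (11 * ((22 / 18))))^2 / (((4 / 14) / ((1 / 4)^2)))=567 / 468512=0.00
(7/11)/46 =7/506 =0.01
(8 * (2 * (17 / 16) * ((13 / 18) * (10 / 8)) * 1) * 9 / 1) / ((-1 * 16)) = -1105 / 128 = -8.63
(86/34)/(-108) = -43/1836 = -0.02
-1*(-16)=16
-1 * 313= -313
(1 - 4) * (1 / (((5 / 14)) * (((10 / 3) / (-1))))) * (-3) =-189 / 25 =-7.56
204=204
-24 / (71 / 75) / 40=-45 / 71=-0.63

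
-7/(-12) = 7/12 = 0.58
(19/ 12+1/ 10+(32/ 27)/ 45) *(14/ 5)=58163/ 12150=4.79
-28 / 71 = -0.39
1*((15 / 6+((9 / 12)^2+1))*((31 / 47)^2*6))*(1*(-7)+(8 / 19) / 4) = -73.11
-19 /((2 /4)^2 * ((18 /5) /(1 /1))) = -190 /9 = -21.11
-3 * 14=-42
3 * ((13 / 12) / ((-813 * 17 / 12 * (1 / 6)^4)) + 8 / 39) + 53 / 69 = -9395369 / 4132479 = -2.27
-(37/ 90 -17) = 1493/ 90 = 16.59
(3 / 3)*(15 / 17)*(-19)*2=-570 / 17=-33.53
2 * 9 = 18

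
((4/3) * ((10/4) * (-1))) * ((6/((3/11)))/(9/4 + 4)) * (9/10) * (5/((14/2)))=-264/35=-7.54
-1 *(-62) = 62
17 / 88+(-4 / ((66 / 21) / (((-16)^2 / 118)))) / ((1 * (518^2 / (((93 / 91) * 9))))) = 874240615 / 4527699176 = 0.19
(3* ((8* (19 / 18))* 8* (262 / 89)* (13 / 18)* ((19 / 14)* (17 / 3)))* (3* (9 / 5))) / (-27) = -167220976 / 252315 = -662.75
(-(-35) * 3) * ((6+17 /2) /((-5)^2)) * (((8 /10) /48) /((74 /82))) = 8323 /7400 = 1.12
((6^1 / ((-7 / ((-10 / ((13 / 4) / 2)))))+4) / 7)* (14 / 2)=844 / 91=9.27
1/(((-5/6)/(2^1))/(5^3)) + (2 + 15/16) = -4753/16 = -297.06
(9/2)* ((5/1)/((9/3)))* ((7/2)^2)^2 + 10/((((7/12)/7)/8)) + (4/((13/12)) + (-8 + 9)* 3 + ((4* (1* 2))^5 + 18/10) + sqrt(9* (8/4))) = 3* sqrt(2) + 72512879/2080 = 34866.20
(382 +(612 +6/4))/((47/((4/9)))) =3982/423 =9.41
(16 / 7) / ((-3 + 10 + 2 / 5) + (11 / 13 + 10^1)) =520 / 4151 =0.13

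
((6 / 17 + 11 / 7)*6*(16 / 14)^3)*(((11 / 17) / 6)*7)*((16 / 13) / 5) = 20635648 / 6443255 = 3.20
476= 476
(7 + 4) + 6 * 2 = 23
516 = 516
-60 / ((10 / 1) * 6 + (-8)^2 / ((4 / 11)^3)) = -60 / 1391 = -0.04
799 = 799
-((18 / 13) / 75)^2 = -36 / 105625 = -0.00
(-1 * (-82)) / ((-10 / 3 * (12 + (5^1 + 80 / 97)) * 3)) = -3977 / 8645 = -0.46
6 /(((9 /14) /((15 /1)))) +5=145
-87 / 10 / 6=-29 / 20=-1.45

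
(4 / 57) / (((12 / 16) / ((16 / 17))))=0.09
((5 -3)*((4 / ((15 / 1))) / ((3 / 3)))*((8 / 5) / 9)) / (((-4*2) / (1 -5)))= 32 / 675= 0.05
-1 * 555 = -555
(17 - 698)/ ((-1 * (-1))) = -681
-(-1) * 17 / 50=0.34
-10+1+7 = -2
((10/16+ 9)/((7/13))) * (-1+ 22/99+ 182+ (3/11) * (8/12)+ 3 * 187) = 477737/36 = 13270.47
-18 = -18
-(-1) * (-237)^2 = 56169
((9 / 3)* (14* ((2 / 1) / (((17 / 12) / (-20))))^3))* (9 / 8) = -5225472000 / 4913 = -1063601.06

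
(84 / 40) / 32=21 / 320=0.07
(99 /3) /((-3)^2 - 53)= -3 /4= -0.75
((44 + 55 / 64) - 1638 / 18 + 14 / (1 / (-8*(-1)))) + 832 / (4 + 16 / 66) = 586821 / 2240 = 261.97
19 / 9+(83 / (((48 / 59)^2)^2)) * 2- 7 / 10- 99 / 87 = 145937575763 / 384860160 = 379.20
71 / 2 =35.50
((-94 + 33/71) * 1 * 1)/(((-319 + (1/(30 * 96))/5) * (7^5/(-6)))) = -573782400/5481527905903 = -0.00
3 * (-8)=-24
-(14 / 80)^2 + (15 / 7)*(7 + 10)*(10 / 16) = 22.74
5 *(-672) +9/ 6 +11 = -6695/ 2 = -3347.50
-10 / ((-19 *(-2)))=-5 / 19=-0.26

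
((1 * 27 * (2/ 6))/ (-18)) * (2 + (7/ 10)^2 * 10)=-69/ 20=-3.45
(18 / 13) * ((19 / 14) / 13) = 171 / 1183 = 0.14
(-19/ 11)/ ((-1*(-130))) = -19/ 1430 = -0.01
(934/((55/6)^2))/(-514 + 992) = 16812/722975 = 0.02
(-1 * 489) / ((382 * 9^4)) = -163 / 835434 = -0.00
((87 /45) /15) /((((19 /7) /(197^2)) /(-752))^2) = 14900640736595.16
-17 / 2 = -8.50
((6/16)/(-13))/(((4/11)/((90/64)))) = -1485/13312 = -0.11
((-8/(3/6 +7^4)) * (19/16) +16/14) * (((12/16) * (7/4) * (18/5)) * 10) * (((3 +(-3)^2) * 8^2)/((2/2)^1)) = 66166848/1601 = 41328.45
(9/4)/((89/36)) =0.91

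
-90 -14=-104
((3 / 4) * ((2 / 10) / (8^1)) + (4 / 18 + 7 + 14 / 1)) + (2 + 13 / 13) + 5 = 42107 / 1440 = 29.24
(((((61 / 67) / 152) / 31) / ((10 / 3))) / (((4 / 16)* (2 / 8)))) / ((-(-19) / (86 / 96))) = 2623 / 59983760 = 0.00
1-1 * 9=-8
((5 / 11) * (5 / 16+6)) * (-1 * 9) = -4545 / 176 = -25.82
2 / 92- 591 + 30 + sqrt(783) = -25805 / 46 + 3 * sqrt(87) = -533.00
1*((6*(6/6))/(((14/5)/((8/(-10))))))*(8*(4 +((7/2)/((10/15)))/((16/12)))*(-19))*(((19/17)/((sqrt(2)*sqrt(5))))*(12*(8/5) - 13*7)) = -49377219*sqrt(10)/2975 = -52485.54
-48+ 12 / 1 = -36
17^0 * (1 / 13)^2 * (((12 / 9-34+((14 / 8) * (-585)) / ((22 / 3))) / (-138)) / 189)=6497 / 166239216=0.00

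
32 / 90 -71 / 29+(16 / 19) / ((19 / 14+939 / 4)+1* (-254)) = -8860343 / 4140765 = -2.14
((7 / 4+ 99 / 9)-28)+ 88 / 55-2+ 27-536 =-10493 / 20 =-524.65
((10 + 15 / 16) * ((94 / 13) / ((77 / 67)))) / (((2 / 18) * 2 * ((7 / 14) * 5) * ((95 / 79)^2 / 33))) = 2826.70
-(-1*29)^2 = -841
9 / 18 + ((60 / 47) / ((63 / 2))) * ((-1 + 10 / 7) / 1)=2383 / 4606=0.52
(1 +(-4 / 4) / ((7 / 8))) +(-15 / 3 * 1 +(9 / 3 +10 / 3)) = 1.19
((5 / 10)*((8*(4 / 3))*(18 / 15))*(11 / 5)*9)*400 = 50688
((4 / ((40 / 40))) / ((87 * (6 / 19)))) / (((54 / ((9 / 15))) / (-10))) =-38 / 2349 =-0.02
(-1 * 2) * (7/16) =-0.88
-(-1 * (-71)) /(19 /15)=-1065 /19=-56.05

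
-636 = -636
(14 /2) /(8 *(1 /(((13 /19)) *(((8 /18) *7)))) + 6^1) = 637 /888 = 0.72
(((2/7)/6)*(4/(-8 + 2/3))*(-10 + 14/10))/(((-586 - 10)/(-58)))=1247/57365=0.02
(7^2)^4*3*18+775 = 311300029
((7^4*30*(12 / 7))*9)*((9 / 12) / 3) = 277830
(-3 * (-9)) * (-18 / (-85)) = 486 / 85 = 5.72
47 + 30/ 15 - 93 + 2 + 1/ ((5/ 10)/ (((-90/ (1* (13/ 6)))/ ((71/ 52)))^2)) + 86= 9553004/ 5041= 1895.06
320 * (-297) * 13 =-1235520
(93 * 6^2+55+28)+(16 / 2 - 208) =3231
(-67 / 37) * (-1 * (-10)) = -670 / 37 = -18.11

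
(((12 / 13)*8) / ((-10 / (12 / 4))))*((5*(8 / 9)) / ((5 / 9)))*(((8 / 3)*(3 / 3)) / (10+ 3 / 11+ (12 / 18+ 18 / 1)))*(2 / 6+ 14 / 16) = -122496 / 62075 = -1.97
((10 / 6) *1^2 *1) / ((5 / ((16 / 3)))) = 16 / 9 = 1.78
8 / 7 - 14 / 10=-9 / 35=-0.26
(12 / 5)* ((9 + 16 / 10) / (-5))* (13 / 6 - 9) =4346 / 125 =34.77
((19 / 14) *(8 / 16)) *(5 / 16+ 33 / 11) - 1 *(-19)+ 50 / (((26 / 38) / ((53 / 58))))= 14867063 / 168896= 88.02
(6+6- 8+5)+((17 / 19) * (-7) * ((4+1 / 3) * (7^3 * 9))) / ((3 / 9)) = -4775418 / 19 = -251337.79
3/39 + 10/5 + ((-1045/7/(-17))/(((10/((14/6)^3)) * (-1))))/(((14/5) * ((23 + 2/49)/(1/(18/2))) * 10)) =1006470253/485045496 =2.08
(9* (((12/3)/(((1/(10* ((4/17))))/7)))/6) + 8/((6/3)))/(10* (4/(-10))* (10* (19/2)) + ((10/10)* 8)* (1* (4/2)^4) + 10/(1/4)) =-437/901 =-0.49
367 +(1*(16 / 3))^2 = 3559 / 9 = 395.44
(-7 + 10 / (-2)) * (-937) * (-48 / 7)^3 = -1243496448 / 343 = -3625354.08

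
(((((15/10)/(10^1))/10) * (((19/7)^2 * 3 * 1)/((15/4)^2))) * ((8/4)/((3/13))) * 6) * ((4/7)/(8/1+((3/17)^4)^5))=610350015724705851124182831776/6970156862400587623398151679375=0.09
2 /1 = 2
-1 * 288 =-288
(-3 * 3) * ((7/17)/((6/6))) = -63/17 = -3.71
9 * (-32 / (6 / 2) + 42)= 282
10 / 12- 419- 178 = -3577 / 6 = -596.17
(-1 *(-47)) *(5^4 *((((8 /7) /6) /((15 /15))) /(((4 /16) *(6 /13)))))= 3055000 /63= 48492.06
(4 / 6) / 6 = 0.11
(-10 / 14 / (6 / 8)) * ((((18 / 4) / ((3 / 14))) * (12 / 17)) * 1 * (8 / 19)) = -1920 / 323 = -5.94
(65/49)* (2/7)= 130/343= 0.38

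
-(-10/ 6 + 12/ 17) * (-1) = -49/ 51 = -0.96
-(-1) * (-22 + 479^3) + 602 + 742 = 109903561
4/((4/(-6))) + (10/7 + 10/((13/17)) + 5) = 13.51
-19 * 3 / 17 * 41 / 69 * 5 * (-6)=23370 / 391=59.77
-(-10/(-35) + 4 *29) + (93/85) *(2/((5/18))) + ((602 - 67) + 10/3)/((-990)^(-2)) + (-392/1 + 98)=1569669790336/2975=527620097.59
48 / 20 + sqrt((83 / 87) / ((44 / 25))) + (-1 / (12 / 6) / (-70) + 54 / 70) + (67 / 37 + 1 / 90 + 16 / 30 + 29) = 5 * sqrt(79431) / 1914 + 1609967 / 46620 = 35.27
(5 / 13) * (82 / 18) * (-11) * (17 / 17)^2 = -2255 / 117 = -19.27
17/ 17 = 1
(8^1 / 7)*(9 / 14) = 36 / 49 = 0.73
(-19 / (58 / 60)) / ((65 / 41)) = -4674 / 377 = -12.40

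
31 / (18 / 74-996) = -1147 / 36843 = -0.03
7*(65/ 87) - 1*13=-676/ 87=-7.77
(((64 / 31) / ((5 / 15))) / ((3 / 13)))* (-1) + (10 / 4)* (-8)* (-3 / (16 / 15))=3647 / 124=29.41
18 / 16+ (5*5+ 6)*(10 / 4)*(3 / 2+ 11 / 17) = 22783 / 136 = 167.52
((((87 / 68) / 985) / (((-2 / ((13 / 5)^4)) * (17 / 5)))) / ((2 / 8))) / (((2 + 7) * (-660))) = 828269 / 140909175000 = 0.00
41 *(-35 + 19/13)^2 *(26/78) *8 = 62351488/507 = 122981.24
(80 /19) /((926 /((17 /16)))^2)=1445 /260672704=0.00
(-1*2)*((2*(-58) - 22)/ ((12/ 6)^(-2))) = 1104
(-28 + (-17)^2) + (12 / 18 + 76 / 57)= 263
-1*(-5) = 5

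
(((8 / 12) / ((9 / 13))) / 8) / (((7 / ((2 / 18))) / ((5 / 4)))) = 65 / 27216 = 0.00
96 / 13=7.38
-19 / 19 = -1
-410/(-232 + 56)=205/88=2.33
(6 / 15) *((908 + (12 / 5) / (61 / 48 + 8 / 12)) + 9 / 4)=565123 / 1550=364.60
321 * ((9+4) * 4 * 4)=66768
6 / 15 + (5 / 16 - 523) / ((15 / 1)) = -8267 / 240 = -34.45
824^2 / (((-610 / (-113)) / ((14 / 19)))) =92678.17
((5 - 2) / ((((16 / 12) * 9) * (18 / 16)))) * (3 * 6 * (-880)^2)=3097600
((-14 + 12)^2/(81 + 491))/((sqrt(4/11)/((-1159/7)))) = -1159 * sqrt(11)/2002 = -1.92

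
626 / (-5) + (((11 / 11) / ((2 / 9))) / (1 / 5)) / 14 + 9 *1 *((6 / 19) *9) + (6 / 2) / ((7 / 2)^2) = -97.77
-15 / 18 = -5 / 6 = -0.83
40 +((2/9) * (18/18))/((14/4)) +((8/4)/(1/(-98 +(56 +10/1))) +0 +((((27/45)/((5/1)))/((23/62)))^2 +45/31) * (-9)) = -24500048267/645710625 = -37.94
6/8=3/4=0.75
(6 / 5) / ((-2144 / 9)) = -27 / 5360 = -0.01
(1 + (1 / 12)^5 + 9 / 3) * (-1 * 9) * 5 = -4976645 / 27648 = -180.00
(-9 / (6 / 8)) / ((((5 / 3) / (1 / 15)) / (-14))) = 168 / 25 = 6.72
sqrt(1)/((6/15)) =5/2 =2.50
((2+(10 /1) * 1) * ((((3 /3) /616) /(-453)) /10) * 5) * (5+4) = -9 /46508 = -0.00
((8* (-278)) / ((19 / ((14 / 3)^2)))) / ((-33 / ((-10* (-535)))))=2332086400 / 5643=413270.67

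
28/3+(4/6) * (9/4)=65/6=10.83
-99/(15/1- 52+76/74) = 333/121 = 2.75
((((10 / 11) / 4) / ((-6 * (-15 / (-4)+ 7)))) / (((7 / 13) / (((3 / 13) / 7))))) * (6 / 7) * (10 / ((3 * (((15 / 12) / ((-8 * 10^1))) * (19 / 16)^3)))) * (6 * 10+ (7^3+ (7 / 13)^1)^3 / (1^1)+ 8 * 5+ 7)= 2335055590850560000 / 2444815670297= 955104.97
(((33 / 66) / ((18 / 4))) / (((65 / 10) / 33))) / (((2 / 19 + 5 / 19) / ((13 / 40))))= 209 / 420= 0.50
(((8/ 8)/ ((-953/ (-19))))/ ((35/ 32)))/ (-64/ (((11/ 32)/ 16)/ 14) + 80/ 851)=-0.00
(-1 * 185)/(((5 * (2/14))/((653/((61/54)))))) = -9132858/61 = -149718.98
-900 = -900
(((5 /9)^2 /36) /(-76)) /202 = -25 /44766432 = -0.00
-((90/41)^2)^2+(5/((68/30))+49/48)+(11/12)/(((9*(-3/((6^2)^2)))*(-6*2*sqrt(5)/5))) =-46097531287/2305820976+11*sqrt(5)/3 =-11.79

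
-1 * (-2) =2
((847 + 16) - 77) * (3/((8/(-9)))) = -10611/4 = -2652.75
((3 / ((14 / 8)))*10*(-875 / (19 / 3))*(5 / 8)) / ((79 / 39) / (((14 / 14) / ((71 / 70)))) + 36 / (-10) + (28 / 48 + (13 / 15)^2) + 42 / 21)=-2303437500 / 2783899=-827.41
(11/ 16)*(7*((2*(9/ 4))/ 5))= 693/ 160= 4.33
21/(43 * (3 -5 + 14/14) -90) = -3/19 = -0.16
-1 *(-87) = 87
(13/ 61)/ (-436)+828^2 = 18233792051/ 26596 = 685584.00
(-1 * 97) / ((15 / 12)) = -388 / 5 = -77.60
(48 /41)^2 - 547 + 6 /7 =-6410335 /11767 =-544.77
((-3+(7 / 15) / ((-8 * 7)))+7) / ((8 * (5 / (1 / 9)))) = 479 / 43200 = 0.01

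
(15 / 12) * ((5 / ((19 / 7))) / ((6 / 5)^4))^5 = 25044381618499755859375 / 36212041029125979242496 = 0.69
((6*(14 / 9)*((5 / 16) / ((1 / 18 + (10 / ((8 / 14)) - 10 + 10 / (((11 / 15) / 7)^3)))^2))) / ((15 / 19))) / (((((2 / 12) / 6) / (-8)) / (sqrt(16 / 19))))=-8035800696*sqrt(19) / 2718410564747641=-0.00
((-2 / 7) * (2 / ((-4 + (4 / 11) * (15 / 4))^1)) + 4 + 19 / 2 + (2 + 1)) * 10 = 33935 / 203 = 167.17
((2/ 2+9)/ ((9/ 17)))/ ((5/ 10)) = 340/ 9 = 37.78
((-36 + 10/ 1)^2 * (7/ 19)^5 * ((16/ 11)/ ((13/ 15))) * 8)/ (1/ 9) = 15102097920/ 27237089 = 554.47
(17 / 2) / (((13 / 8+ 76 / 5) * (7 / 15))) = 5100 / 4711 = 1.08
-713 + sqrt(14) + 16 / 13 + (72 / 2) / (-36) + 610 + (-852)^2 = sqrt(14) + 9435416 / 13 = 725804.97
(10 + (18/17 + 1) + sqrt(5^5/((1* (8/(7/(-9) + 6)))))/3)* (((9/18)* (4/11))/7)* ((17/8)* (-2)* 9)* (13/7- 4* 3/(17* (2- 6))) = -275* sqrt(470)/196- 20295/833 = -54.78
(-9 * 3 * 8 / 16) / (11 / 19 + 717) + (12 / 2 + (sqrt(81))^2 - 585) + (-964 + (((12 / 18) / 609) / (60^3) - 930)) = -3217512093194183 / 1345103172000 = -2392.02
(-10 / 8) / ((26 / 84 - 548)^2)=-2205 / 529138009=-0.00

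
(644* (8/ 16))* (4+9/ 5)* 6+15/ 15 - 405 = 10801.60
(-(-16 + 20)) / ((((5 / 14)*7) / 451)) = -3608 / 5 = -721.60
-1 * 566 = -566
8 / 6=4 / 3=1.33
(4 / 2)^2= 4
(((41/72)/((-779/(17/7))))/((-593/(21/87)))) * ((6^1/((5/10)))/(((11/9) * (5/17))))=867/35941730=0.00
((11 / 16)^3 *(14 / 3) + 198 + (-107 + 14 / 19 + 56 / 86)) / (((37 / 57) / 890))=209758427585 / 1629184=128750.61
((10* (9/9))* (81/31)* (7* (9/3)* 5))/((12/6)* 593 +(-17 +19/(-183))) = 7782075/3315574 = 2.35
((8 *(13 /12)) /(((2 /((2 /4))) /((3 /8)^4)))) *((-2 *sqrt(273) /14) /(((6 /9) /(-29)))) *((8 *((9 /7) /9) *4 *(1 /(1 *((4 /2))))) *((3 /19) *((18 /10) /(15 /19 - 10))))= -824499 *sqrt(273) /43904000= -0.31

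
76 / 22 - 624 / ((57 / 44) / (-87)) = 8759186 / 209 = 41909.98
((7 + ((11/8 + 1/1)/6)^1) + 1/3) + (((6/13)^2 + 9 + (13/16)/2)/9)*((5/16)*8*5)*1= 2052913/97344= 21.09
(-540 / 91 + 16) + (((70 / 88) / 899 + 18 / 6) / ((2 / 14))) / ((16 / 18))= 970390667 / 28796768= 33.70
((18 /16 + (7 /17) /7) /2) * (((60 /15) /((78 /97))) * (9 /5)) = 46851 /8840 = 5.30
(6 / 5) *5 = 6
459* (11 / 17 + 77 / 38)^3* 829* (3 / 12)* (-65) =-7493913296368785 / 63432032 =-118140836.11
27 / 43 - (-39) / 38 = 2703 / 1634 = 1.65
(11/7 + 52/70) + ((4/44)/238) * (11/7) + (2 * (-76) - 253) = -402.69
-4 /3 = -1.33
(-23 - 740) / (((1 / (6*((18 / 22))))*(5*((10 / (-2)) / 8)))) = 329616 / 275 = 1198.60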